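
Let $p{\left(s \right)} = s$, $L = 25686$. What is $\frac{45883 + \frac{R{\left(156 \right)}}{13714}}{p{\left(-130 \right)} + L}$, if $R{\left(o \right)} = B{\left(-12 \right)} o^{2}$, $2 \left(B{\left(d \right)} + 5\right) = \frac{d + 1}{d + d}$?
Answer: $\frac{629123359}{350474984} \approx 1.7951$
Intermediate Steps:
$B{\left(d \right)} = -5 + \frac{1 + d}{4 d}$ ($B{\left(d \right)} = -5 + \frac{\left(d + 1\right) \frac{1}{d + d}}{2} = -5 + \frac{\left(1 + d\right) \frac{1}{2 d}}{2} = -5 + \frac{\frac{1}{2} \frac{1}{d} \left(1 + d\right)}{2} = -5 + \frac{1 + d}{4 d}$)
$R{\left(o \right)} = - \frac{229 o^{2}}{48}$ ($R{\left(o \right)} = \frac{1 - -228}{4 \left(-12\right)} o^{2} = \frac{1}{4} \left(- \frac{1}{12}\right) \left(1 + 228\right) o^{2} = \frac{1}{4} \left(- \frac{1}{12}\right) 229 o^{2} = - \frac{229 o^{2}}{48}$)
$\frac{45883 + \frac{R{\left(156 \right)}}{13714}}{p{\left(-130 \right)} + L} = \frac{45883 + \frac{\left(- \frac{229}{48}\right) 156^{2}}{13714}}{-130 + 25686} = \frac{45883 + \left(- \frac{229}{48}\right) 24336 \cdot \frac{1}{13714}}{25556} = \left(45883 - \frac{116103}{13714}\right) \frac{1}{25556} = \frac{629123359}{13714} \cdot \frac{1}{25556} = \frac{629123359}{350474984}$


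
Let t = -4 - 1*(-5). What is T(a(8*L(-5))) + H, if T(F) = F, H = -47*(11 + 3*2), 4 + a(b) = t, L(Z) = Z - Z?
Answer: -802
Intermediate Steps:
L(Z) = 0
t = 1 (t = -4 + 5 = 1)
a(b) = -3 (a(b) = -4 + 1 = -3)
H = -799 (H = -47*(11 + 6) = -47*17 = -799)
T(a(8*L(-5))) + H = -3 - 799 = -802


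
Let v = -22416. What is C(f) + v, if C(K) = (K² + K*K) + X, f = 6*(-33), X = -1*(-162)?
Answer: 56154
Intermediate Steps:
X = 162
f = -198
C(K) = 162 + 2*K² (C(K) = (K² + K*K) + 162 = (K² + K²) + 162 = 2*K² + 162 = 162 + 2*K²)
C(f) + v = (162 + 2*(-198)²) - 22416 = (162 + 2*39204) - 22416 = (162 + 78408) - 22416 = 78570 - 22416 = 56154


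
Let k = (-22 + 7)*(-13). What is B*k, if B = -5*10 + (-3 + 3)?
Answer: -9750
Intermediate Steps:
k = 195 (k = -15*(-13) = 195)
B = -50 (B = -50 + 0 = -50)
B*k = -50*195 = -9750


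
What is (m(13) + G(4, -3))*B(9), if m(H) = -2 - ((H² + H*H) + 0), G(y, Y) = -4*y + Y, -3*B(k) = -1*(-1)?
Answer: 359/3 ≈ 119.67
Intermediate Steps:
B(k) = -⅓ (B(k) = -(-1)*(-1)/3 = -⅓*1 = -⅓)
G(y, Y) = Y - 4*y
m(H) = -2 - 2*H² (m(H) = -2 - ((H² + H²) + 0) = -2 - (2*H² + 0) = -2 - 2*H²)
(m(13) + G(4, -3))*B(9) = ((-2 - 2*13²) + (-3 - 4*4))*(-⅓) = ((-2 - 2*169) + (-3 - 16))*(-⅓) = ((-2 - 338) - 19)*(-⅓) = (-340 - 19)*(-⅓) = -359*(-⅓) = 359/3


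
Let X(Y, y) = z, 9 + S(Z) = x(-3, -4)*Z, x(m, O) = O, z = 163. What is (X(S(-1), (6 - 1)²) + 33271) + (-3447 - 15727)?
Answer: 14260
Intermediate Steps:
S(Z) = -9 - 4*Z
X(Y, y) = 163
(X(S(-1), (6 - 1)²) + 33271) + (-3447 - 15727) = (163 + 33271) + (-3447 - 15727) = 33434 - 19174 = 14260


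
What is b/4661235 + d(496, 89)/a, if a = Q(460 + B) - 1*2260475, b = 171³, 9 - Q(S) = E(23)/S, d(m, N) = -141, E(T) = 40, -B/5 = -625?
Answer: 36020372737761/33576515009558 ≈ 1.0728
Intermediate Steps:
B = 3125 (B = -5*(-625) = 3125)
Q(S) = 9 - 40/S
b = 5000211
a = -1620754130/717 (a = (9 - 40/(460 + 3125)) - 1*2260475 = (9 - 40/3585) - 2260475 = (9 - 40*1/3585) - 2260475 = (9 - 8/717) - 2260475 = 6445/717 - 2260475 = -1620754130/717 ≈ -2.2605e+6)
b/4661235 + d(496, 89)/a = 5000211/4661235 - 141/(-1620754130/717) = 5000211*(1/4661235) - 141*(-717/1620754130) = 555579/517915 + 101097/1620754130 = 36020372737761/33576515009558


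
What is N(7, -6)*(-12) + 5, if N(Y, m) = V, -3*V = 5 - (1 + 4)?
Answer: 5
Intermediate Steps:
V = 0 (V = -(5 - (1 + 4))/3 = -(5 - 1*5)/3 = -(5 - 5)/3 = -1/3*0 = 0)
N(Y, m) = 0
N(7, -6)*(-12) + 5 = 0*(-12) + 5 = 0 + 5 = 5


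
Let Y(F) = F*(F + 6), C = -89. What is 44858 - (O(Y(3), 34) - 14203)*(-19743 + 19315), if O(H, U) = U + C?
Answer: -6057566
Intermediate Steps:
Y(F) = F*(6 + F)
O(H, U) = -89 + U (O(H, U) = U - 89 = -89 + U)
44858 - (O(Y(3), 34) - 14203)*(-19743 + 19315) = 44858 - ((-89 + 34) - 14203)*(-19743 + 19315) = 44858 - (-55 - 14203)*(-428) = 44858 - (-14258)*(-428) = 44858 - 1*6102424 = 44858 - 6102424 = -6057566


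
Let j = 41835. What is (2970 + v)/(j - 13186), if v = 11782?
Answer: 14752/28649 ≈ 0.51492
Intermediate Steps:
(2970 + v)/(j - 13186) = (2970 + 11782)/(41835 - 13186) = 14752/28649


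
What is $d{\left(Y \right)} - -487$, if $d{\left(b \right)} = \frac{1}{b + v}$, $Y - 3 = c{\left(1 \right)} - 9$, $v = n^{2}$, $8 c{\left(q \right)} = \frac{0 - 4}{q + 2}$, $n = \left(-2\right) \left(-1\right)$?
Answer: $\frac{6325}{13} \approx 486.54$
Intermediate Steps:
$n = 2$
$c{\left(q \right)} = - \frac{1}{2 \left(2 + q\right)}$ ($c{\left(q \right)} = \frac{\left(0 - 4\right) \frac{1}{q + 2}}{8} = \frac{\left(-4\right) \frac{1}{2 + q}}{8} = - \frac{1}{2 \left(2 + q\right)}$)
$v = 4$ ($v = 2^{2} = 4$)
$Y = - \frac{37}{6}$ ($Y = 3 - \left(9 + \frac{1}{4 + 2 \cdot 1}\right) = 3 - \left(9 + \frac{1}{4 + 2}\right) = 3 - \frac{55}{6} = - \frac{37}{6} \approx -6.1667$)
$d{\left(b \right)} = \frac{1}{4 + b}$ ($d{\left(b \right)} = \frac{1}{b + 4} = \frac{1}{4 + b}$)
$d{\left(Y \right)} - -487 = \frac{1}{4 - \frac{37}{6}} - -487 = \frac{1}{- \frac{13}{6}} + 487 = - \frac{6}{13} + 487 = \frac{6325}{13}$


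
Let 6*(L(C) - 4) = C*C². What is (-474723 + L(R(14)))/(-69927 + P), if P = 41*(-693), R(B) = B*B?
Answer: -2340611/295020 ≈ -7.9337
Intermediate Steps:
R(B) = B²
L(C) = 4 + C³/6 (L(C) = 4 + (C*C²)/6 = 4 + C³/6)
P = -28413
(-474723 + L(R(14)))/(-69927 + P) = (-474723 + (4 + (14²)³/6))/(-69927 - 28413) = (-474723 + (4 + (⅙)*196³))/(-98340) = (-474723 + (4 + (⅙)*7529536))*(-1/98340) = (-474723 + (4 + 3764768/3))*(-1/98340) = (-474723 + 3764780/3)*(-1/98340) = (2340611/3)*(-1/98340) = -2340611/295020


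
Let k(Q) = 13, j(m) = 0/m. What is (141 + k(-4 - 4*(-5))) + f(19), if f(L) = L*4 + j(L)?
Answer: 230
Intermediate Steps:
j(m) = 0
f(L) = 4*L (f(L) = L*4 + 0 = 4*L + 0 = 4*L)
(141 + k(-4 - 4*(-5))) + f(19) = (141 + 13) + 4*19 = 154 + 76 = 230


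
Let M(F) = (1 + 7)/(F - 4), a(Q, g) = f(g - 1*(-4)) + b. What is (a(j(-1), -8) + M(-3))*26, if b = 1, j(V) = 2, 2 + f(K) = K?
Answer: -1118/7 ≈ -159.71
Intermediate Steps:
f(K) = -2 + K
a(Q, g) = 3 + g (a(Q, g) = (-2 + (g - 1*(-4))) + 1 = (-2 + (g + 4)) + 1 = (-2 + (4 + g)) + 1 = (2 + g) + 1 = 3 + g)
M(F) = 8/(-4 + F)
(a(j(-1), -8) + M(-3))*26 = ((3 - 8) + 8/(-4 - 3))*26 = (-5 + 8/(-7))*26 = (-5 + 8*(-⅐))*26 = (-5 - 8/7)*26 = -43/7*26 = -1118/7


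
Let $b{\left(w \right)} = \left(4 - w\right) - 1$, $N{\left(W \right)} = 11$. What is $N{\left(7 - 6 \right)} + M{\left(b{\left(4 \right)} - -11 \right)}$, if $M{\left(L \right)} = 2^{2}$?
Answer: $15$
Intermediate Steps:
$b{\left(w \right)} = 3 - w$
$M{\left(L \right)} = 4$
$N{\left(7 - 6 \right)} + M{\left(b{\left(4 \right)} - -11 \right)} = 11 + 4 = 15$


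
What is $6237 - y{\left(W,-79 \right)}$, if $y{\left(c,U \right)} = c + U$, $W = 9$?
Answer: $6307$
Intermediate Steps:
$y{\left(c,U \right)} = U + c$
$6237 - y{\left(W,-79 \right)} = 6237 - \left(-79 + 9\right) = 6237 - -70 = 6237 + 70 = 6307$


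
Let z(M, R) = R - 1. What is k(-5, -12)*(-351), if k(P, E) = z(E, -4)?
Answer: 1755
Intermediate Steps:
z(M, R) = -1 + R
k(P, E) = -5 (k(P, E) = -1 - 4 = -5)
k(-5, -12)*(-351) = -5*(-351) = 1755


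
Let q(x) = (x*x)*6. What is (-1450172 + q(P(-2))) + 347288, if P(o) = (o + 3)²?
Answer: -1102878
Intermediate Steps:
P(o) = (3 + o)²
q(x) = 6*x² (q(x) = x²*6 = 6*x²)
(-1450172 + q(P(-2))) + 347288 = (-1450172 + 6*((3 - 2)²)²) + 347288 = (-1450172 + 6*(1²)²) + 347288 = (-1450172 + 6*1²) + 347288 = (-1450172 + 6*1) + 347288 = (-1450172 + 6) + 347288 = -1450166 + 347288 = -1102878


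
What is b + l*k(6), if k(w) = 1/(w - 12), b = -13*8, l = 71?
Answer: -695/6 ≈ -115.83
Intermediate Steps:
b = -104
k(w) = 1/(-12 + w)
b + l*k(6) = -104 + 71/(-12 + 6) = -104 + 71/(-6) = -104 + 71*(-1/6) = -104 - 71/6 = -695/6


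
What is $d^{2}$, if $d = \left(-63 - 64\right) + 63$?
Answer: $4096$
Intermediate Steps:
$d = -64$ ($d = -127 + 63 = -64$)
$d^{2} = \left(-64\right)^{2} = 4096$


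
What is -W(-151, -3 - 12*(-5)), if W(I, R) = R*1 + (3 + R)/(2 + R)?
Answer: -3423/59 ≈ -58.017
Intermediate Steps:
W(I, R) = R + (3 + R)/(2 + R)
-W(-151, -3 - 12*(-5)) = -(3 + (-3 - 12*(-5))**2 + 3*(-3 - 12*(-5)))/(2 + (-3 - 12*(-5))) = -(3 + (-3 + 60)**2 + 3*(-3 + 60))/(2 + (-3 + 60)) = -(3 + 57**2 + 3*57)/(2 + 57) = -(3 + 3249 + 171)/59 = -3423/59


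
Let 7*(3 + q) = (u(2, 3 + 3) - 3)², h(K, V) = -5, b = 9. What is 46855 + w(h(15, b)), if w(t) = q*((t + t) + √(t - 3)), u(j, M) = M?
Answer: 328105/7 - 24*I*√2/7 ≈ 46872.0 - 4.8487*I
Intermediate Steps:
q = -12/7 (q = -3 + ((3 + 3) - 3)²/7 = -3 + (6 - 3)²/7 = -3 + (⅐)*3² = -3 + (⅐)*9 = -3 + 9/7 = -12/7 ≈ -1.7143)
w(t) = -24*t/7 - 12*√(-3 + t)/7 (w(t) = -12*((t + t) + √(t - 3))/7 = -12*(2*t + √(-3 + t))/7 = -12*(√(-3 + t) + 2*t)/7 = -24*t/7 - 12*√(-3 + t)/7)
46855 + w(h(15, b)) = 46855 + (-24/7*(-5) - 12*√(-3 - 5)/7) = 46855 + (120/7 - 24*I*√2/7) = 328105/7 - 24*I*√2/7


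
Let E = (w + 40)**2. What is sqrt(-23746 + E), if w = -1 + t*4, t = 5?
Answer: I*sqrt(20265) ≈ 142.36*I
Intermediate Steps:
w = 19 (w = -1 + 5*4 = -1 + 20 = 19)
E = 3481 (E = (19 + 40)**2 = 59**2 = 3481)
sqrt(-23746 + E) = sqrt(-23746 + 3481) = sqrt(-20265) = I*sqrt(20265)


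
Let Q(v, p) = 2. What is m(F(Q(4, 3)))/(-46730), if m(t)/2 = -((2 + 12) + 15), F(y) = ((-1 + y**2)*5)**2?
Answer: 29/23365 ≈ 0.0012412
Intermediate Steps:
F(y) = (-5 + 5*y**2)**2
m(t) = -58 (m(t) = 2*(-((2 + 12) + 15)) = 2*(-(14 + 15)) = 2*(-1*29) = 2*(-29) = -58)
m(F(Q(4, 3)))/(-46730) = -58/(-46730) = -58*(-1/46730) = 29/23365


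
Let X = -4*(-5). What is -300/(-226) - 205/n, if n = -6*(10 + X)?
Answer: 10033/4068 ≈ 2.4663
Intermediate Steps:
X = 20
n = -180 (n = -6*(10 + 20) = -6*30 = -180)
-300/(-226) - 205/n = -300/(-226) - 205/(-180) = -300*(-1/226) - 205*(-1/180) = 150/113 + 41/36 = 10033/4068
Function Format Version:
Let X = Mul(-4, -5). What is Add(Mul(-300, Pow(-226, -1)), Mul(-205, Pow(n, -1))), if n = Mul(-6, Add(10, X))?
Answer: Rational(10033, 4068) ≈ 2.4663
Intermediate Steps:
X = 20
n = -180 (n = Mul(-6, Add(10, 20)) = Mul(-6, 30) = -180)
Add(Mul(-300, Pow(-226, -1)), Mul(-205, Pow(n, -1))) = Add(Mul(-300, Pow(-226, -1)), Mul(-205, Pow(-180, -1))) = Add(Mul(-300, Rational(-1, 226)), Mul(-205, Rational(-1, 180))) = Add(Rational(150, 113), Rational(41, 36)) = Rational(10033, 4068)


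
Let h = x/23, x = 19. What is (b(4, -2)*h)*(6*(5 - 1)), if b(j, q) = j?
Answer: 1824/23 ≈ 79.304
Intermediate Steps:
h = 19/23 ≈ 0.82609
(b(4, -2)*h)*(6*(5 - 1)) = (4*(19/23))*(6*(5 - 1)) = 76*(6*4)/23 = (76/23)*24 = 1824/23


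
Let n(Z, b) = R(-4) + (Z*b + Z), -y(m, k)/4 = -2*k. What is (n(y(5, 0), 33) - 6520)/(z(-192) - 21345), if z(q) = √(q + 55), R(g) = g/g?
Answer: 139148055/455609162 + 6519*I*√137/455609162 ≈ 0.30541 + 0.00016747*I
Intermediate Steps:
R(g) = 1
z(q) = √(55 + q)
y(m, k) = 8*k (y(m, k) = -(-8)*k = 8*k)
n(Z, b) = 1 + Z + Z*b (n(Z, b) = 1 + (Z*b + Z) = 1 + (Z + Z*b) = 1 + Z + Z*b)
(n(y(5, 0), 33) - 6520)/(z(-192) - 21345) = ((1 + 8*0 + (8*0)*33) - 6520)/(√(55 - 192) - 21345) = ((1 + 0 + 0*33) - 6520)/(√(-137) - 21345) = ((1 + 0 + 0) - 6520)/(I*√137 - 21345) = (1 - 6520)/(-21345 + I*√137) = -6519/(-21345 + I*√137)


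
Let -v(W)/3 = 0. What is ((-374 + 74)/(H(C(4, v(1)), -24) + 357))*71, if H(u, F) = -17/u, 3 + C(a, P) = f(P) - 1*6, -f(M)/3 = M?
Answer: -19170/323 ≈ -59.350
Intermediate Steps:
v(W) = 0 (v(W) = -3*0 = 0)
f(M) = -3*M
C(a, P) = -9 - 3*P (C(a, P) = -3 + (-3*P - 1*6) = -3 + (-3*P - 6) = -3 + (-6 - 3*P) = -9 - 3*P)
((-374 + 74)/(H(C(4, v(1)), -24) + 357))*71 = ((-374 + 74)/(-17/(-9 - 3*0) + 357))*71 = -300/(-17/(-9 + 0) + 357)*71 = -300/(-17/(-9) + 357)*71 = -300/(-17*(-1/9) + 357)*71 = -300/(17/9 + 357)*71 = -300/3230/9*71 = -300*9/3230*71 = -270/323*71 = -19170/323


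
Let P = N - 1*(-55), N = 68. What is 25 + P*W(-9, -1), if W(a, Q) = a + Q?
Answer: -1205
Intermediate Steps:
W(a, Q) = Q + a
P = 123 (P = 68 - 1*(-55) = 68 + 55 = 123)
25 + P*W(-9, -1) = 25 + 123*(-1 - 9) = 25 + 123*(-10) = 25 - 1230 = -1205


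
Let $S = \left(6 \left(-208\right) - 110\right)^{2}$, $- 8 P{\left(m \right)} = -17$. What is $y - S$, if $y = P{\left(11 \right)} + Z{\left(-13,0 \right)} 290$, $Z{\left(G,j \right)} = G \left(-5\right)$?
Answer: $- \frac{14602495}{8} \approx -1.8253 \cdot 10^{6}$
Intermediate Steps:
$P{\left(m \right)} = \frac{17}{8}$ ($P{\left(m \right)} = \left(- \frac{1}{8}\right) \left(-17\right) = \frac{17}{8}$)
$Z{\left(G,j \right)} = - 5 G$
$y = \frac{150817}{8}$ ($y = \frac{17}{8} + \left(-5\right) \left(-13\right) 290 = \frac{17}{8} + 65 \cdot 290 = \frac{17}{8} + 18850 = \frac{150817}{8} \approx 18852.0$)
$S = 1844164$ ($S = \left(-1248 - 110\right)^{2} = \left(-1358\right)^{2} = 1844164$)
$y - S = \frac{150817}{8} - 1844164 = - \frac{14602495}{8}$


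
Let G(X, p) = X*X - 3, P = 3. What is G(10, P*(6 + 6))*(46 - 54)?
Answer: -776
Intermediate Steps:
G(X, p) = -3 + X² (G(X, p) = X² - 3 = -3 + X²)
G(10, P*(6 + 6))*(46 - 54) = (-3 + 10²)*(46 - 54) = (-3 + 100)*(-8) = 97*(-8) = -776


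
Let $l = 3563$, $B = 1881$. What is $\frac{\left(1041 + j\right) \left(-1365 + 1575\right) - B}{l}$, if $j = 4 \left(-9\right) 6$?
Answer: $\frac{171369}{3563} \approx 48.097$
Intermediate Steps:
$j = -216$ ($j = \left(-36\right) 6 = -216$)
$\frac{\left(1041 + j\right) \left(-1365 + 1575\right) - B}{l} = \frac{\left(1041 - 216\right) \left(-1365 + 1575\right) - 1881}{3563} = \left(825 \cdot 210 - 1881\right) \frac{1}{3563} = \left(173250 - 1881\right) \frac{1}{3563} = 171369 \cdot \frac{1}{3563} = \frac{171369}{3563}$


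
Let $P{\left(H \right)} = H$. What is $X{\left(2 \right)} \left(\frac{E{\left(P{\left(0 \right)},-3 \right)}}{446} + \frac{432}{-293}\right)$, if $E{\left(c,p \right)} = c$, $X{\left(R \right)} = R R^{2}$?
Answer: $- \frac{3456}{293} \approx -11.795$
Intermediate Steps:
$X{\left(R \right)} = R^{3}$
$X{\left(2 \right)} \left(\frac{E{\left(P{\left(0 \right)},-3 \right)}}{446} + \frac{432}{-293}\right) = 2^{3} \left(\frac{0}{446} + \frac{432}{-293}\right) = 8 \left(0 \cdot \frac{1}{446} + 432 \left(- \frac{1}{293}\right)\right) = 8 \left(0 - \frac{432}{293}\right) = 8 \left(- \frac{432}{293}\right) = - \frac{3456}{293}$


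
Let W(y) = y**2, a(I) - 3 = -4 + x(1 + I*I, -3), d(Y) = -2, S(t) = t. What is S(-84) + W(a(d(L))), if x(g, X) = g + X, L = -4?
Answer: -83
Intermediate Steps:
x(g, X) = X + g
a(I) = -3 + I**2 (a(I) = 3 + (-4 + (-3 + (1 + I*I))) = 3 + (-4 + (-3 + (1 + I**2))) = 3 + (-4 + (-2 + I**2)) = 3 + (-6 + I**2) = -3 + I**2)
S(-84) + W(a(d(L))) = -84 + (-3 + (-2)**2)**2 = -84 + (-3 + 4)**2 = -84 + 1**2 = -84 + 1 = -83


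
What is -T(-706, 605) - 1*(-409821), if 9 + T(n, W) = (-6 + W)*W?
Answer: 47435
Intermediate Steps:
T(n, W) = -9 + W*(-6 + W) (T(n, W) = -9 + (-6 + W)*W = -9 + W*(-6 + W))
-T(-706, 605) - 1*(-409821) = -(-9 + 605² - 6*605) - 1*(-409821) = -(-9 + 366025 - 3630) + 409821 = -1*362386 + 409821 = -362386 + 409821 = 47435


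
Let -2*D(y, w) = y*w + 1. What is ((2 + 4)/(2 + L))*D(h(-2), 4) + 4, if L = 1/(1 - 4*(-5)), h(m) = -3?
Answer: 865/43 ≈ 20.116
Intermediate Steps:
L = 1/21 (L = 1/(1 + 20) = 1/21 ≈ 0.047619)
D(y, w) = -½ - w*y/2 (D(y, w) = -(y*w + 1)/2 = -(w*y + 1)/2 = -(1 + w*y)/2 = -½ - w*y/2)
((2 + 4)/(2 + L))*D(h(-2), 4) + 4 = ((2 + 4)/(2 + 1/21))*(-½ - ½*4*(-3)) + 4 = (6/(43/21))*(-½ + 6) + 4 = (6*(21/43))*(11/2) + 4 = (126/43)*(11/2) + 4 = 693/43 + 4 = 865/43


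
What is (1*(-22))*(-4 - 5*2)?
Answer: 308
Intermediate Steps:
(1*(-22))*(-4 - 5*2) = -22*(-4 - 10) = -22*(-14) = 308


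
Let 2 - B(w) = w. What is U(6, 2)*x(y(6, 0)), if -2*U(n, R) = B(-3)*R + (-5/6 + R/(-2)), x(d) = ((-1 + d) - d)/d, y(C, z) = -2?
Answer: -49/24 ≈ -2.0417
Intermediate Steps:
B(w) = 2 - w
x(d) = -1/d
U(n, R) = 5/12 - 9*R/4 (U(n, R) = -((2 - 1*(-3))*R + (-5/6 + R/(-2)))/2 = -((2 + 3)*R + (-5*1/6 + R*(-1/2)))/2 = -(5*R + (-5/6 - R/2))/2 = -(-5/6 + 9*R/2)/2 = 5/12 - 9*R/4)
U(6, 2)*x(y(6, 0)) = (5/12 - 9/4*2)*(-1/(-2)) = (5/12 - 9/2)*(-1*(-1/2)) = -49/12*1/2 = -49/24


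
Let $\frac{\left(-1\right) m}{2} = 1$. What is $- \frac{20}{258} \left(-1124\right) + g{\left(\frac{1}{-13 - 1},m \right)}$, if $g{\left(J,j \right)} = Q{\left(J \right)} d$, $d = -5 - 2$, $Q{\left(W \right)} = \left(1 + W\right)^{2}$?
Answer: $\frac{292919}{3612} \approx 81.096$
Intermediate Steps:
$m = -2$ ($m = \left(-2\right) 1 = -2$)
$d = -7$ ($d = -5 - 2 = -7$)
$g{\left(J,j \right)} = - 7 \left(1 + J\right)^{2}$ ($g{\left(J,j \right)} = \left(1 + J\right)^{2} \left(-7\right) = - 7 \left(1 + J\right)^{2}$)
$- \frac{20}{258} \left(-1124\right) + g{\left(\frac{1}{-13 - 1},m \right)} = - \frac{20}{258} \left(-1124\right) - 7 \left(1 + \frac{1}{-13 - 1}\right)^{2} = \left(-20\right) \frac{1}{258} \left(-1124\right) - 7 \left(1 + \frac{1}{-14}\right)^{2} = \left(- \frac{10}{129}\right) \left(-1124\right) - 7 \left(1 - \frac{1}{14}\right)^{2} = \frac{11240}{129} - 7 \left(\frac{13}{14}\right)^{2} = \frac{11240}{129} - \frac{169}{28} = \frac{292919}{3612}$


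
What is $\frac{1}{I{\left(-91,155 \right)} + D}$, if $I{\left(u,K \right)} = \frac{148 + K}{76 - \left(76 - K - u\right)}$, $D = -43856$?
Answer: $- \frac{64}{2806481} \approx -2.2804 \cdot 10^{-5}$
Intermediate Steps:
$I{\left(u,K \right)} = \frac{148 + K}{K + u}$ ($I{\left(u,K \right)} = \frac{148 + K}{76 - \left(76 - K - u\right)} = \frac{148 + K}{76 + \left(-76 + K + u\right)} = \frac{148 + K}{K + u}$)
$\frac{1}{I{\left(-91,155 \right)} + D} = \frac{1}{\frac{148 + 155}{155 - 91} - 43856} = \frac{1}{\frac{1}{64} \cdot 303 - 43856} = \frac{1}{\frac{303}{64} - 43856} = \frac{1}{- \frac{2806481}{64}} = - \frac{64}{2806481}$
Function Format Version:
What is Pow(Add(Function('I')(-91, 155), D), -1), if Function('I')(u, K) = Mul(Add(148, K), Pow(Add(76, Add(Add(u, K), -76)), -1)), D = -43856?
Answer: Rational(-64, 2806481) ≈ -2.2804e-5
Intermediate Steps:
Function('I')(u, K) = Mul(Pow(Add(K, u), -1), Add(148, K)) (Function('I')(u, K) = Mul(Add(148, K), Pow(Add(76, Add(Add(K, u), -76)), -1)) = Mul(Add(148, K), Pow(Add(76, Add(-76, K, u)), -1)) = Mul(Add(148, K), Pow(Add(K, u), -1)) = Mul(Pow(Add(K, u), -1), Add(148, K)))
Pow(Add(Function('I')(-91, 155), D), -1) = Pow(Add(Mul(Pow(Add(155, -91), -1), Add(148, 155)), -43856), -1) = Pow(Add(Mul(Pow(64, -1), 303), -43856), -1) = Pow(Add(Mul(Rational(1, 64), 303), -43856), -1) = Pow(Add(Rational(303, 64), -43856), -1) = Pow(Rational(-2806481, 64), -1) = Rational(-64, 2806481)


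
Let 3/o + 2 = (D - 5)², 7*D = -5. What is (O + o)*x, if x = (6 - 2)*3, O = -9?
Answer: -80226/751 ≈ -106.83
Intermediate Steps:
D = -5/7 (D = (⅐)*(-5) = -5/7 ≈ -0.71429)
x = 12 (x = 4*3 = 12)
o = 147/1502 (o = 3/(-2 + (-5/7 - 5)²) = 3/(-2 + (-40/7)²) = 3/(-2 + 1600/49) = 3/(1502/49) = 3*(49/1502) = 147/1502 ≈ 0.097870)
(O + o)*x = (-9 + 147/1502)*12 = -13371/1502*12 = -80226/751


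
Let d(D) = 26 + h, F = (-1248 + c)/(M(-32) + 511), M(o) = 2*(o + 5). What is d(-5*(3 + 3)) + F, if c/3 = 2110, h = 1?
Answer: 17421/457 ≈ 38.120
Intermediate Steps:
c = 6330 (c = 3*2110 = 6330)
M(o) = 10 + 2*o (M(o) = 2*(5 + o) = 10 + 2*o)
F = 5082/457 (F = (-1248 + 6330)/((10 + 2*(-32)) + 511) = 5082/((10 - 64) + 511) = 5082/(-54 + 511) = 5082/457 ≈ 11.120)
d(D) = 27 (d(D) = 26 + 1 = 27)
d(-5*(3 + 3)) + F = 27 + 5082/457 = 17421/457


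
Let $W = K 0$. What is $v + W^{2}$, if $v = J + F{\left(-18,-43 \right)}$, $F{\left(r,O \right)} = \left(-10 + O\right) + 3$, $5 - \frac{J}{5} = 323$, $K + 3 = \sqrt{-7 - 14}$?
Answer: $-1640$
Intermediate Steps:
$K = -3 + i \sqrt{21}$ ($K = -3 + \sqrt{-7 - 14} = -3 + \sqrt{-21} = -3 + i \sqrt{21} \approx -3.0 + 4.5826 i$)
$J = -1590$ ($J = 25 - 1615 = -1590$)
$W = 0$ ($W = \left(-3 + i \sqrt{21}\right) 0 = 0$)
$F{\left(r,O \right)} = -7 + O$
$v = -1640$ ($v = -1590 - 50 = -1640$)
$v + W^{2} = -1640 + 0^{2} = -1640 + 0 = -1640$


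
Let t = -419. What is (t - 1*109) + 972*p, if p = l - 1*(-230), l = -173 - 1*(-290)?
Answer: 336756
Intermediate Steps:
l = 117 (l = -173 + 290 = 117)
p = 347 (p = 117 - 1*(-230) = 117 + 230 = 347)
(t - 1*109) + 972*p = (-419 - 1*109) + 972*347 = (-419 - 109) + 337284 = -528 + 337284 = 336756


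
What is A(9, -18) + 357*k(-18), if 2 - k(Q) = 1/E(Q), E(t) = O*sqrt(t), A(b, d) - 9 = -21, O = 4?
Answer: 702 + 119*I*sqrt(2)/8 ≈ 702.0 + 21.036*I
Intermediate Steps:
A(b, d) = -12 (A(b, d) = 9 - 21 = -12)
E(t) = 4*sqrt(t)
k(Q) = 2 - 1/(4*sqrt(Q))
A(9, -18) + 357*k(-18) = -12 + 357*(2 - (-1)*I*sqrt(2)/24) = -12 + 357*(2 + I*sqrt(2)/24) = -12 + (714 + 119*I*sqrt(2)/8) = 702 + 119*I*sqrt(2)/8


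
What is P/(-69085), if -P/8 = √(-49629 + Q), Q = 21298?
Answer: 8*I*√28331/69085 ≈ 0.019491*I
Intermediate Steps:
P = -8*I*√28331 (P = -8*√(-49629 + 21298) = -8*I*√28331 ≈ -1346.5*I)
P/(-69085) = -8*I*√28331/(-69085) = -8*I*√28331*(-1/69085) = 8*I*√28331/69085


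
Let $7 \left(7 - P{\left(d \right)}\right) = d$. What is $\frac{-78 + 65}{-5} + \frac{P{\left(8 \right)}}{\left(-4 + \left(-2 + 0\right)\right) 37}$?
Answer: $\frac{19997}{7770} \approx 2.5736$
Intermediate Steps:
$P{\left(d \right)} = 7 - \frac{d}{7}$
$\frac{-78 + 65}{-5} + \frac{P{\left(8 \right)}}{\left(-4 + \left(-2 + 0\right)\right) 37} = \frac{-78 + 65}{-5} + \frac{7 - \frac{8}{7}}{\left(-4 + \left(-2 + 0\right)\right) 37} = \left(-13\right) \left(- \frac{1}{5}\right) + \frac{7 - \frac{8}{7}}{\left(-4 - 2\right) 37} = \frac{13}{5} + \frac{41}{7 \left(\left(-6\right) 37\right)} = \frac{13}{5} + \frac{41}{7 \left(-222\right)} = \frac{13}{5} + \frac{41}{7} \left(- \frac{1}{222}\right) = \frac{13}{5} - \frac{41}{1554} = \frac{19997}{7770}$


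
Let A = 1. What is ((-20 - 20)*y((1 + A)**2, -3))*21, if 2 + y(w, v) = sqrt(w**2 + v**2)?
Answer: -2520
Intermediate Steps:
y(w, v) = -2 + sqrt(v**2 + w**2) (y(w, v) = -2 + sqrt(w**2 + v**2) = -2 + sqrt(v**2 + w**2))
((-20 - 20)*y((1 + A)**2, -3))*21 = ((-20 - 20)*(-2 + sqrt((-3)**2 + ((1 + 1)**2)**2)))*21 = -40*(-2 + sqrt(9 + (2**2)**2))*21 = -40*(-2 + sqrt(9 + 4**2))*21 = -40*(-2 + sqrt(9 + 16))*21 = -40*(-2 + sqrt(25))*21 = -40*(-2 + 5)*21 = -40*3*21 = -120*21 = -2520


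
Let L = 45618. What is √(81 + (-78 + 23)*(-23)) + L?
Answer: 45618 + √1346 ≈ 45655.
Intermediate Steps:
√(81 + (-78 + 23)*(-23)) + L = √(81 + (-78 + 23)*(-23)) + 45618 = √(81 - 55*(-23)) + 45618 = √(81 + 1265) + 45618 = √1346 + 45618 = 45618 + √1346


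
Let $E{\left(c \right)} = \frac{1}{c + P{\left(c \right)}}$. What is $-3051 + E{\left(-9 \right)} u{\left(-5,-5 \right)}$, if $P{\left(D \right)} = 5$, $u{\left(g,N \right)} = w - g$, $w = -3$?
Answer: $- \frac{6103}{2} \approx -3051.5$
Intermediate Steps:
$u{\left(g,N \right)} = -3 - g$
$E{\left(c \right)} = \frac{1}{5 + c}$ ($E{\left(c \right)} = \frac{1}{c + 5} = \frac{1}{5 + c}$)
$-3051 + E{\left(-9 \right)} u{\left(-5,-5 \right)} = -3051 + \frac{-3 - -5}{5 - 9} = -3051 + \frac{-3 + 5}{-4} = -3051 - \frac{1}{2} = - \frac{6103}{2}$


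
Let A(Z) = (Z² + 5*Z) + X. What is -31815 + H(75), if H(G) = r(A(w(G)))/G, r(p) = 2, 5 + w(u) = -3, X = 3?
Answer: -2386123/75 ≈ -31815.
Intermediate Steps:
w(u) = -8 (w(u) = -5 - 3 = -8)
A(Z) = 3 + Z² + 5*Z (A(Z) = (Z² + 5*Z) + 3 = 3 + Z² + 5*Z)
H(G) = 2/G
-31815 + H(75) = -31815 + 2/75 = -2386123/75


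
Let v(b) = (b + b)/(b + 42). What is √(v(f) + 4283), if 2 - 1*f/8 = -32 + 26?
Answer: √12034339/53 ≈ 65.454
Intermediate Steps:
f = 64 (f = 16 - 8*(-32 + 26) = 16 - 8*(-6) = 16 + 48 = 64)
v(b) = 2*b/(42 + b) (v(b) = (2*b)/(42 + b) = 2*b/(42 + b))
√(v(f) + 4283) = √(2*64/(42 + 64) + 4283) = √(2*64/106 + 4283) = √(2*64*(1/106) + 4283) = √(64/53 + 4283) = √(227063/53) = √12034339/53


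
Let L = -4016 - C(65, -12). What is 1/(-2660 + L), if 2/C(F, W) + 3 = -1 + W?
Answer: -8/53407 ≈ -0.00014979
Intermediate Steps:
C(F, W) = 2/(-4 + W) (C(F, W) = 2/(-3 + (-1 + W)) = 2/(-4 + W))
L = -32127/8 (L = -4016 - 2/(-4 - 12) = -4016 - 2/(-16) = -4016 - 2*(-1)/16 = -4016 - 1*(-⅛) = -4016 + ⅛ = -32127/8 ≈ -4015.9)
1/(-2660 + L) = 1/(-2660 - 32127/8) = 1/(-53407/8) = -8/53407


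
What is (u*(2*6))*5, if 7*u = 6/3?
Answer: 120/7 ≈ 17.143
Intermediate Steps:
u = 2/7 (u = (6/3)/7 = (6*(1/3))/7 = (1/7)*2 = 2/7 ≈ 0.28571)
(u*(2*6))*5 = (2*(2*6)/7)*5 = ((2/7)*12)*5 = (24/7)*5 = 120/7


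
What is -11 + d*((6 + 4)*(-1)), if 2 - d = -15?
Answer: -181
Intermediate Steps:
d = 17 (d = 2 - 1*(-15) = 2 + 15 = 17)
-11 + d*((6 + 4)*(-1)) = -11 + 17*((6 + 4)*(-1)) = -11 + 17*(10*(-1)) = -11 + 17*(-10) = -11 - 170 = -181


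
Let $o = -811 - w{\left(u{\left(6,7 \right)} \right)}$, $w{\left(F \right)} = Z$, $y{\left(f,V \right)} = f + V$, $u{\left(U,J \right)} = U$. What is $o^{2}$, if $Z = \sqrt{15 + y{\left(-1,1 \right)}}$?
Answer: $\left(811 + \sqrt{15}\right)^{2} \approx 6.6402 \cdot 10^{5}$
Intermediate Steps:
$y{\left(f,V \right)} = V + f$
$Z = \sqrt{15}$ ($Z = \sqrt{15 + \left(1 - 1\right)} = \sqrt{15 + 0} = \sqrt{15} \approx 3.873$)
$w{\left(F \right)} = \sqrt{15}$
$o = -811 - \sqrt{15} \approx -814.87$
$o^{2} = \left(-811 - \sqrt{15}\right)^{2}$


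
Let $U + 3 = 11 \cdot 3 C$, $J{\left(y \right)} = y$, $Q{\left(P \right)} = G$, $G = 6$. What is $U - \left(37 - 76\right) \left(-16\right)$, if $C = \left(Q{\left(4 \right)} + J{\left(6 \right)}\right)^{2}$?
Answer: $4125$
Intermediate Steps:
$Q{\left(P \right)} = 6$
$C = 144$ ($C = \left(6 + 6\right)^{2} = 12^{2} = 144$)
$U = 4749$ ($U = -3 + 11 \cdot 3 \cdot 144 = -3 + 33 \cdot 144 = -3 + 4752 = 4749$)
$U - \left(37 - 76\right) \left(-16\right) = 4749 - \left(37 - 76\right) \left(-16\right) = 4749 - \left(-39\right) \left(-16\right) = 4749 - 624 = 4125$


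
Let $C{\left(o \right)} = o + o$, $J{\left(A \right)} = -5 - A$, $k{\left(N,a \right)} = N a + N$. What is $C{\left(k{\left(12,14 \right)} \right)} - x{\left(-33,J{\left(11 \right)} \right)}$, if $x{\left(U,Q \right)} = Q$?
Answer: $376$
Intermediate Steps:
$k{\left(N,a \right)} = N + N a$
$C{\left(o \right)} = 2 o$
$C{\left(k{\left(12,14 \right)} \right)} - x{\left(-33,J{\left(11 \right)} \right)} = 2 \cdot 12 \left(1 + 14\right) - \left(-5 - 11\right) = 2 \cdot 12 \cdot 15 - \left(-5 - 11\right) = 2 \cdot 180 - -16 = 360 + 16 = 376$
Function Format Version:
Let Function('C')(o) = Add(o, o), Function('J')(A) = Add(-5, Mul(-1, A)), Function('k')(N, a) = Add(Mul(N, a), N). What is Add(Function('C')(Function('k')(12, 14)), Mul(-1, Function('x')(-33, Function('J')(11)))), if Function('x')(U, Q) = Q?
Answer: 376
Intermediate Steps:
Function('k')(N, a) = Add(N, Mul(N, a))
Function('C')(o) = Mul(2, o)
Add(Function('C')(Function('k')(12, 14)), Mul(-1, Function('x')(-33, Function('J')(11)))) = Add(Mul(2, Mul(12, Add(1, 14))), Mul(-1, Add(-5, Mul(-1, 11)))) = Add(Mul(2, Mul(12, 15)), Mul(-1, Add(-5, -11))) = Add(Mul(2, 180), Mul(-1, -16)) = Add(360, 16) = 376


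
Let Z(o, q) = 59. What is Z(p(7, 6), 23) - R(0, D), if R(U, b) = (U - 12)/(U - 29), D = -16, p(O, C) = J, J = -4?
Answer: 1699/29 ≈ 58.586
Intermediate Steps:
p(O, C) = -4
R(U, b) = (-12 + U)/(-29 + U)
Z(p(7, 6), 23) - R(0, D) = 59 - (-12 + 0)/(-29 + 0) = 59 - (-12)/(-29) = 59 - (-1)*(-12)/29 = 59 - 1*12/29 = 59 - 12/29 = 1699/29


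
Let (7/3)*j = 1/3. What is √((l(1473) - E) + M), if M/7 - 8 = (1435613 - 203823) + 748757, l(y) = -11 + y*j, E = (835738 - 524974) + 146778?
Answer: √656920579/7 ≈ 3661.5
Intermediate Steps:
j = ⅐ (j = (3/7)/3 = (3/7)*(⅓) = ⅐ ≈ 0.14286)
E = 457542 (E = 310764 + 146778 = 457542)
l(y) = -11 + y/7 (l(y) = -11 + y*(⅐) = -11 + y/7)
M = 13863885 (M = 56 + 7*((1435613 - 203823) + 748757) = 56 + 7*(1231790 + 748757) = 56 + 7*1980547 = 56 + 13863829 = 13863885)
√((l(1473) - E) + M) = √(((-11 + (⅐)*1473) - 1*457542) + 13863885) = √(((-11 + 1473/7) - 457542) + 13863885) = √((1396/7 - 457542) + 13863885) = √(-3201398/7 + 13863885) = √(93845797/7) = √656920579/7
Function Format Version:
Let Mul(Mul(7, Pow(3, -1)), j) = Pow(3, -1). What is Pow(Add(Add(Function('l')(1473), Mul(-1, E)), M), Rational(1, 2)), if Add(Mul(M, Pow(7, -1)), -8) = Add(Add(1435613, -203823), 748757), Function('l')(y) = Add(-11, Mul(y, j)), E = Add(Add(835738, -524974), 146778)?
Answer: Mul(Rational(1, 7), Pow(656920579, Rational(1, 2))) ≈ 3661.5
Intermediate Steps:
j = Rational(1, 7) (j = Mul(Rational(3, 7), Pow(3, -1)) = Mul(Rational(3, 7), Rational(1, 3)) = Rational(1, 7) ≈ 0.14286)
E = 457542 (E = Add(310764, 146778) = 457542)
Function('l')(y) = Add(-11, Mul(Rational(1, 7), y)) (Function('l')(y) = Add(-11, Mul(y, Rational(1, 7))) = Add(-11, Mul(Rational(1, 7), y)))
M = 13863885 (M = Add(56, Mul(7, Add(Add(1435613, -203823), 748757))) = Add(56, Mul(7, Add(1231790, 748757))) = Add(56, Mul(7, 1980547)) = Add(56, 13863829) = 13863885)
Pow(Add(Add(Function('l')(1473), Mul(-1, E)), M), Rational(1, 2)) = Pow(Add(Add(Add(-11, Mul(Rational(1, 7), 1473)), Mul(-1, 457542)), 13863885), Rational(1, 2)) = Pow(Add(Add(Add(-11, Rational(1473, 7)), -457542), 13863885), Rational(1, 2)) = Pow(Add(Add(Rational(1396, 7), -457542), 13863885), Rational(1, 2)) = Pow(Add(Rational(-3201398, 7), 13863885), Rational(1, 2)) = Pow(Rational(93845797, 7), Rational(1, 2)) = Mul(Rational(1, 7), Pow(656920579, Rational(1, 2)))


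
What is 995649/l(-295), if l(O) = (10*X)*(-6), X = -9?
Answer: 331883/180 ≈ 1843.8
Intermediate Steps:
l(O) = 540 (l(O) = (10*(-9))*(-6) = -90*(-6) = 540)
995649/l(-295) = 995649/540 = 995649*(1/540) = 331883/180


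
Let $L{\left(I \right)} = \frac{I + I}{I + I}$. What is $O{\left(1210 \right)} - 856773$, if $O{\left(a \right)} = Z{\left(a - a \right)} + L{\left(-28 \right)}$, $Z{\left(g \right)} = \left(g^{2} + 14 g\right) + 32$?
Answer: $-856740$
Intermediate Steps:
$Z{\left(g \right)} = 32 + g^{2} + 14 g$
$L{\left(I \right)} = 1$ ($L{\left(I \right)} = \frac{2 I}{2 I} = 2 I \frac{1}{2 I} = 1$)
$O{\left(a \right)} = 33$ ($O{\left(a \right)} = \left(32 + \left(a - a\right)^{2} + 14 \left(a - a\right)\right) + 1 = \left(32 + 0^{2} + 14 \cdot 0\right) + 1 = \left(32 + 0 + 0\right) + 1 = 32 + 1 = 33$)
$O{\left(1210 \right)} - 856773 = 33 - 856773 = -856740$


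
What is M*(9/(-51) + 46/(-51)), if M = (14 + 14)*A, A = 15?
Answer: -7700/17 ≈ -452.94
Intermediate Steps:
M = 420 (M = (14 + 14)*15 = 28*15 = 420)
M*(9/(-51) + 46/(-51)) = 420*(9/(-51) + 46/(-51)) = 420*(9*(-1/51) + 46*(-1/51)) = 420*(-3/17 - 46/51) = 420*(-55/51) = -7700/17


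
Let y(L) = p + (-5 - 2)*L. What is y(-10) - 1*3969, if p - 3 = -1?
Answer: -3897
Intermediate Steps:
p = 2 (p = 3 - 1 = 2)
y(L) = 2 - 7*L (y(L) = 2 + (-5 - 2)*L = 2 - 7*L)
y(-10) - 1*3969 = (2 - 7*(-10)) - 1*3969 = (2 + 70) - 3969 = 72 - 3969 = -3897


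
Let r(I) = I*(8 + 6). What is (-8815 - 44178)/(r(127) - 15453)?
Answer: 52993/13675 ≈ 3.8752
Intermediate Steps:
r(I) = 14*I (r(I) = I*14 = 14*I)
(-8815 - 44178)/(r(127) - 15453) = (-8815 - 44178)/(14*127 - 15453) = -52993/(1778 - 15453) = -52993/(-13675) = -52993*(-1/13675) = 52993/13675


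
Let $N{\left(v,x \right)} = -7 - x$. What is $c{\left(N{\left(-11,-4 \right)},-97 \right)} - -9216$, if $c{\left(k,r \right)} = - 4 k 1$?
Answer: $9228$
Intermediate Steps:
$c{\left(k,r \right)} = - 4 k$
$c{\left(N{\left(-11,-4 \right)},-97 \right)} - -9216 = - 4 \left(-7 - -4\right) - -9216 = - 4 \left(-7 + 4\right) + 9216 = \left(-4\right) \left(-3\right) + 9216 = 12 + 9216 = 9228$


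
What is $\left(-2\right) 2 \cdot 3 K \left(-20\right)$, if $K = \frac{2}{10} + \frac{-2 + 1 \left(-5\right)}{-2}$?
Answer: $888$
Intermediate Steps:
$K = \frac{37}{10}$ ($K = 2 \cdot \frac{1}{10} + \left(-2 - 5\right) \left(- \frac{1}{2}\right) = \frac{1}{5} - - \frac{7}{2} = \frac{1}{5} + \frac{7}{2} = \frac{37}{10} \approx 3.7$)
$\left(-2\right) 2 \cdot 3 K \left(-20\right) = \left(-2\right) 2 \cdot 3 \cdot \frac{37}{10} \left(-20\right) = \left(-4\right) 3 \cdot \frac{37}{10} \left(-20\right) = \left(-12\right) \frac{37}{10} \left(-20\right) = \left(- \frac{222}{5}\right) \left(-20\right) = 888$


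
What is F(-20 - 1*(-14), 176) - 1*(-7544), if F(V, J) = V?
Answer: 7538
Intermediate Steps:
F(-20 - 1*(-14), 176) - 1*(-7544) = (-20 - 1*(-14)) - 1*(-7544) = (-20 + 14) + 7544 = -6 + 7544 = 7538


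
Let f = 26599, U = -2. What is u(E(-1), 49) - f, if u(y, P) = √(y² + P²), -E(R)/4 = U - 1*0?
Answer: -26599 + √2465 ≈ -26549.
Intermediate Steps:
E(R) = 8 (E(R) = -4*(-2 - 1*0) = -4*(-2 + 0) = -4*(-2) = 8)
u(y, P) = √(P² + y²)
u(E(-1), 49) - f = √(49² + 8²) - 1*26599 = √(2401 + 64) - 26599 = √2465 - 26599 = -26599 + √2465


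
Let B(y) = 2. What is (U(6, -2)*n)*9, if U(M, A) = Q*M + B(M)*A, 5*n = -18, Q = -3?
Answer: 3564/5 ≈ 712.80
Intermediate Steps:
n = -18/5 (n = (⅕)*(-18) = -18/5 ≈ -3.6000)
U(M, A) = -3*M + 2*A
(U(6, -2)*n)*9 = ((-3*6 + 2*(-2))*(-18/5))*9 = ((-18 - 4)*(-18/5))*9 = -22*(-18/5)*9 = (396/5)*9 = 3564/5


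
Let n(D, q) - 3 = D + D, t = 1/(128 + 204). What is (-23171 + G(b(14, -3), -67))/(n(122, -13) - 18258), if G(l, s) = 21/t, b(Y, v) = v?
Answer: 16199/18011 ≈ 0.89939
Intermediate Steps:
t = 1/332 ≈ 0.0030120
G(l, s) = 6972 (G(l, s) = 21/(1/332) = 21*332 = 6972)
n(D, q) = 3 + 2*D (n(D, q) = 3 + (D + D) = 3 + 2*D)
(-23171 + G(b(14, -3), -67))/(n(122, -13) - 18258) = (-23171 + 6972)/((3 + 2*122) - 18258) = -16199/((3 + 244) - 18258) = -16199/(247 - 18258) = -16199/(-18011) = -16199*(-1/18011) = 16199/18011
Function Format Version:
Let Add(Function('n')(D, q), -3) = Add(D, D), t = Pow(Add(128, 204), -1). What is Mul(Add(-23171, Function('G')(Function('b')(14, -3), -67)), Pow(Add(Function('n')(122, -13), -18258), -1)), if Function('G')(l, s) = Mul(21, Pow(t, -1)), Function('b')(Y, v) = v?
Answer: Rational(16199, 18011) ≈ 0.89939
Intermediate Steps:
t = Rational(1, 332) (t = Pow(332, -1) = Rational(1, 332) ≈ 0.0030120)
Function('G')(l, s) = 6972 (Function('G')(l, s) = Mul(21, Pow(Rational(1, 332), -1)) = Mul(21, 332) = 6972)
Function('n')(D, q) = Add(3, Mul(2, D)) (Function('n')(D, q) = Add(3, Add(D, D)) = Add(3, Mul(2, D)))
Mul(Add(-23171, Function('G')(Function('b')(14, -3), -67)), Pow(Add(Function('n')(122, -13), -18258), -1)) = Mul(Add(-23171, 6972), Pow(Add(Add(3, Mul(2, 122)), -18258), -1)) = Mul(-16199, Pow(Add(Add(3, 244), -18258), -1)) = Mul(-16199, Pow(Add(247, -18258), -1)) = Mul(-16199, Pow(-18011, -1)) = Mul(-16199, Rational(-1, 18011)) = Rational(16199, 18011)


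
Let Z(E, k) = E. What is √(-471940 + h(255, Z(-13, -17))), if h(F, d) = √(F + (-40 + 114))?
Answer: √(-471940 + √329) ≈ 686.97*I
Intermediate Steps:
h(F, d) = √(74 + F) (h(F, d) = √(F + 74) = √(74 + F))
√(-471940 + h(255, Z(-13, -17))) = √(-471940 + √(74 + 255)) = √(-471940 + √329)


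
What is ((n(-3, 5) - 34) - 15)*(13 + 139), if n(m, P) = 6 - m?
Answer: -6080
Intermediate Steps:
((n(-3, 5) - 34) - 15)*(13 + 139) = (((6 - 1*(-3)) - 34) - 15)*(13 + 139) = (((6 + 3) - 34) - 15)*152 = ((9 - 34) - 15)*152 = (-25 - 15)*152 = -40*152 = -6080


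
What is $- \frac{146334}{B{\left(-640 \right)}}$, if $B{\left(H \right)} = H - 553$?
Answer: $\frac{146334}{1193} \approx 122.66$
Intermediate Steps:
$B{\left(H \right)} = -553 + H$
$- \frac{146334}{B{\left(-640 \right)}} = - \frac{146334}{-553 - 640} = - \frac{146334}{-1193} = \left(-146334\right) \left(- \frac{1}{1193}\right) = \frac{146334}{1193}$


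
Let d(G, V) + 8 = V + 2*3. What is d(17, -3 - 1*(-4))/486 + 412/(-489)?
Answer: -66907/79218 ≈ -0.84459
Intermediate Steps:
d(G, V) = -2 + V (d(G, V) = -8 + (V + 2*3) = -8 + (V + 6) = -8 + (6 + V) = -2 + V)
d(17, -3 - 1*(-4))/486 + 412/(-489) = (-2 + (-3 - 1*(-4)))/486 + 412/(-489) = (-2 + (-3 + 4))*(1/486) + 412*(-1/489) = (-2 + 1)*(1/486) - 412/489 = -1*1/486 - 412/489 = -1/486 - 412/489 = -66907/79218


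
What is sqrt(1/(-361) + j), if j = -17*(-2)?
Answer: sqrt(12273)/19 ≈ 5.8307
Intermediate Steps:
j = 34
sqrt(1/(-361) + j) = sqrt(1/(-361) + 34) = sqrt(-1/361 + 34) = sqrt(12273/361) = sqrt(12273)/19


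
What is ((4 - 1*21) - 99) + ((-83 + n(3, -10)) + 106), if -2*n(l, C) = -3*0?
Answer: -93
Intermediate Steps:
n(l, C) = 0 (n(l, C) = -(-3)*0/2 = -½*0 = 0)
((4 - 1*21) - 99) + ((-83 + n(3, -10)) + 106) = ((4 - 1*21) - 99) + ((-83 + 0) + 106) = ((4 - 21) - 99) + (-83 + 106) = (-17 - 99) + 23 = -116 + 23 = -93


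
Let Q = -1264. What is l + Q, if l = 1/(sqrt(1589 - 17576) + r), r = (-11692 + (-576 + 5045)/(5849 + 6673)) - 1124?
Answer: -32554991069161230334/25755529319352997 - 11446435332*I*sqrt(3)/25755529319352997 ≈ -1264.0 - 7.6977e-7*I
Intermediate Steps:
r = -160477483/12522 (r = (-11692 + 4469/12522) - 1124 = -146402755/12522 - 1124 = -160477483/12522 ≈ -12816.)
l = 1/(-160477483/12522 + 73*I*sqrt(3)) (l = 1/(sqrt(1589 - 17576) - 160477483/12522) = 1/(sqrt(-15987) - 160477483/12522) = 1/(73*I*sqrt(3) - 160477483/12522) = 1/(-160477483/12522 + 73*I*sqrt(3)) ≈ -7.8022e-5 - 7.698e-7*I)
l + Q = (-2009499042126/25755529319352997 - 11446435332*I*sqrt(3)/25755529319352997) - 1264 = -32554991069161230334/25755529319352997 - 11446435332*I*sqrt(3)/25755529319352997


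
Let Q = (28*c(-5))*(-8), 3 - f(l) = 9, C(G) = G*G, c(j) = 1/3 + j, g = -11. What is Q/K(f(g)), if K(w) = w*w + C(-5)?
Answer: 3136/183 ≈ 17.137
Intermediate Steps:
c(j) = 1/3 + j
C(G) = G**2
f(l) = -6 (f(l) = 3 - 1*9 = 3 - 9 = -6)
K(w) = 25 + w**2 (K(w) = w*w + (-5)**2 = w**2 + 25 = 25 + w**2)
Q = 3136/3 (Q = (28*(1/3 - 5))*(-8) = (28*(-14/3))*(-8) = -392/3*(-8) = 3136/3 ≈ 1045.3)
Q/K(f(g)) = 3136/(3*(25 + (-6)**2)) = 3136/(3*(25 + 36)) = (3136/3)/61 = (3136/3)*(1/61) = 3136/183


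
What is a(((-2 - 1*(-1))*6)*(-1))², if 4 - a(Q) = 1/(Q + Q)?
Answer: 2209/144 ≈ 15.340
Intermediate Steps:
a(Q) = 4 - 1/(2*Q) (a(Q) = 4 - 1/(Q + Q) = 4 - 1/(2*Q))
a(((-2 - 1*(-1))*6)*(-1))² = (4 - (-1/(6*(-2 - 1*(-1))))/2)² = (4 - (-1/(6*(-2 + 1)))/2)² = (4 - 1/(2*(-1*6*(-1))))² = (4 - 1/(2*((-6*(-1)))))² = (4 - ½/6)² = (4 - ½*⅙)² = (4 - 1/12)² = (47/12)² = 2209/144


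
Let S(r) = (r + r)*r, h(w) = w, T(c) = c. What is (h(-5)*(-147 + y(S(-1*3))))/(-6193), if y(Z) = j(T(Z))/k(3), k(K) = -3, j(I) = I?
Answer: -765/6193 ≈ -0.12353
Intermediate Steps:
S(r) = 2*r² (S(r) = (2*r)*r = 2*r²)
y(Z) = -Z/3 (y(Z) = Z/(-3) = Z*(-⅓) = -Z/3)
(h(-5)*(-147 + y(S(-1*3))))/(-6193) = -5*(-147 - 2*(-1*3)²/3)/(-6193) = -5*(-147 - 2*(-3)²/3)*(-1/6193) = -5*(-147 - 2*9/3)*(-1/6193) = -5*(-147 - ⅓*18)*(-1/6193) = -5*(-147 - 6)*(-1/6193) = -5*(-153)*(-1/6193) = 765*(-1/6193) = -765/6193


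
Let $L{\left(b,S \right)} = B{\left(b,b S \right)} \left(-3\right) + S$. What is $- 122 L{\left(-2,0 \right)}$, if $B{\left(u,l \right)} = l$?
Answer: $0$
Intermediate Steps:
$L{\left(b,S \right)} = S - 3 S b$ ($L{\left(b,S \right)} = b S \left(-3\right) + S = S b \left(-3\right) + S = - 3 S b + S = S - 3 S b$)
$- 122 L{\left(-2,0 \right)} = - 122 \cdot 0 \left(1 - -6\right) = - 122 \cdot 0 \left(1 + 6\right) = - 122 \cdot 0 \cdot 7 = \left(-122\right) 0 = 0$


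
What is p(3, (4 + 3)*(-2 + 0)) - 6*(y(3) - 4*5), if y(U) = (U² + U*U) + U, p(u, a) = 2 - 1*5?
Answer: -9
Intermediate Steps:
p(u, a) = -3 (p(u, a) = 2 - 5 = -3)
y(U) = U + 2*U² (y(U) = (U² + U²) + U = 2*U² + U = U + 2*U²)
p(3, (4 + 3)*(-2 + 0)) - 6*(y(3) - 4*5) = -3 - 6*(3*(1 + 2*3) - 4*5) = -3 - 6*(3*(1 + 6) - 20) = -3 - 6*(3*7 - 20) = -3 - 6*(21 - 20) = -3 - 6*1 = -3 - 6 = -9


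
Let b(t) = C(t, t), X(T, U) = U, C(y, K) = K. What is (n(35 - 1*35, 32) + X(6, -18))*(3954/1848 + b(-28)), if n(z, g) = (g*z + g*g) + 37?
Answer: -1186785/44 ≈ -26972.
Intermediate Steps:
b(t) = t
n(z, g) = 37 + g² + g*z (n(z, g) = (g*z + g²) + 37 = (g² + g*z) + 37 = 37 + g² + g*z)
(n(35 - 1*35, 32) + X(6, -18))*(3954/1848 + b(-28)) = ((37 + 32² + 32*(35 - 1*35)) - 18)*(3954/1848 - 28) = ((37 + 1024 + 32*(35 - 35)) - 18)*(3954*(1/1848) - 28) = ((37 + 1024 + 32*0) - 18)*(659/308 - 28) = ((37 + 1024 + 0) - 18)*(-7965/308) = (1061 - 18)*(-7965/308) = 1043*(-7965/308) = -1186785/44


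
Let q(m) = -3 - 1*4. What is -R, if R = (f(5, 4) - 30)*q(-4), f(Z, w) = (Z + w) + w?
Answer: -119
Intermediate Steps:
q(m) = -7 (q(m) = -3 - 4 = -7)
f(Z, w) = Z + 2*w
R = 119 (R = ((5 + 2*4) - 30)*(-7) = ((5 + 8) - 30)*(-7) = (13 - 30)*(-7) = -17*(-7) = 119)
-R = -1*119 = -119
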